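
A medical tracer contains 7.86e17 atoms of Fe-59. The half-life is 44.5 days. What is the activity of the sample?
A = λN = 1.224e16 decays/day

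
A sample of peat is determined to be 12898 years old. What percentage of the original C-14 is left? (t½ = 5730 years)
N/N₀ = (1/2)^(t/t½) = 0.2101 = 21%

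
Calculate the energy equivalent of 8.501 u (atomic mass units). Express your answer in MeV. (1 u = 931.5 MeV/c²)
E = mc² = 7919 MeV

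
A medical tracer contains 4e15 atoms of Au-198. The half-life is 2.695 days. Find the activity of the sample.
A = λN = 1.029e15 decays/day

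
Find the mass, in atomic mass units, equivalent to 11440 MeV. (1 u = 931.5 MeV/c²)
m = E/c² = 12.28 u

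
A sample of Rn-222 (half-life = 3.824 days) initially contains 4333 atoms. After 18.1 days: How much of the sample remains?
N = N₀(1/2)^(t/t½) = 162.9 atoms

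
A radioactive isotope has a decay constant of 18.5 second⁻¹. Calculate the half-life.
t½ = ln(2)/λ = 0.03747 seconds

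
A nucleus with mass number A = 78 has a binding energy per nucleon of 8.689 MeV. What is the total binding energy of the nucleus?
B.E. = 8.689 × 78 = 677.7 MeV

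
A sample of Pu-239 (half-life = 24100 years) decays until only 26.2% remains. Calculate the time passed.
t = t½ × log₂(N₀/N) = 46570 years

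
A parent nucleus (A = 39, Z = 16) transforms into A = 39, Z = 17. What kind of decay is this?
ΔA = 0, ΔZ = +1 ⇒ beta-minus decay (β⁻)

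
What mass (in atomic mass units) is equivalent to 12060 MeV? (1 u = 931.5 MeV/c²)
m = E/c² = 12.95 u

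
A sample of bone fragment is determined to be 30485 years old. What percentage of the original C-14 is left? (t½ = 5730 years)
N/N₀ = (1/2)^(t/t½) = 0.02503 = 2.5%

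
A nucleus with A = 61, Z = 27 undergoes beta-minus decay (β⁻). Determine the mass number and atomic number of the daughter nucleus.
Daughter: A = 61, Z = 28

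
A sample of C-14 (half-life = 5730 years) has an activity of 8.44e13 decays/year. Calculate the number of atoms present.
N = A/λ = 6.977e17 atoms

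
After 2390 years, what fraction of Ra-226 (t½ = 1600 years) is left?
N/N₀ = (1/2)^(t/t½) = 0.3551 = 35.5%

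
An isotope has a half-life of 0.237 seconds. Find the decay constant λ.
λ = ln(2)/t½ = 2.925 second⁻¹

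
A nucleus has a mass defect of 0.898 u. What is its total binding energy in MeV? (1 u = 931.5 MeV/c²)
B.E. = Δm × 931.5 = 836.5 MeV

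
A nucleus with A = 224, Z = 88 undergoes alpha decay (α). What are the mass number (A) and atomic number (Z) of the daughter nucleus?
Daughter: A = 220, Z = 86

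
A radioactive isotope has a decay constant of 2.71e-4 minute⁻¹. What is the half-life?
t½ = ln(2)/λ = 2558 minutes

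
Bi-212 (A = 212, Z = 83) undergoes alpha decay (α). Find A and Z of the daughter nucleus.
Daughter: A = 208, Z = 81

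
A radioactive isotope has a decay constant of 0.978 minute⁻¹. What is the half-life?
t½ = ln(2)/λ = 0.7087 minutes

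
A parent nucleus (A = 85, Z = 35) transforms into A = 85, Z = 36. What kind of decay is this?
ΔA = 0, ΔZ = +1 ⇒ beta-minus decay (β⁻)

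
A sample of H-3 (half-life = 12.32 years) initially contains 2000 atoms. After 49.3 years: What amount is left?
N = N₀(1/2)^(t/t½) = 124.9 atoms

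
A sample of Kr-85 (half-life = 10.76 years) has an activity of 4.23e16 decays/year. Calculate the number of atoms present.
N = A/λ = 6.566e17 atoms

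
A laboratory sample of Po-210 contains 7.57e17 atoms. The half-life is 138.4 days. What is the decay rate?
A = λN = 3.791e15 decays/day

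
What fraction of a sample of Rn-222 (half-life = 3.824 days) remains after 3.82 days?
N/N₀ = (1/2)^(t/t½) = 0.5004 = 50%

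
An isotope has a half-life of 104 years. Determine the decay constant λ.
λ = ln(2)/t½ = 0.006665 year⁻¹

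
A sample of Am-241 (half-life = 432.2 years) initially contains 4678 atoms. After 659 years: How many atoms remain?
N = N₀(1/2)^(t/t½) = 1626 atoms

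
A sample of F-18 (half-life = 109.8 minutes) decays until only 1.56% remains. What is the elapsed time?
t = t½ × log₂(N₀/N) = 659.1 minutes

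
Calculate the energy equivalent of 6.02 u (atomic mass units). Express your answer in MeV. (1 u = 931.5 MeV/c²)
E = mc² = 5608 MeV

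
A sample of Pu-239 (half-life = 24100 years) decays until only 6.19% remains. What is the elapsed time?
t = t½ × log₂(N₀/N) = 96740 years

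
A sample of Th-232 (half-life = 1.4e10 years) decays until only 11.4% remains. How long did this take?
t = t½ × log₂(N₀/N) = 4.386e10 years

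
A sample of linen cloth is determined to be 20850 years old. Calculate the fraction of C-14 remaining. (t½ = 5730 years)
N/N₀ = (1/2)^(t/t½) = 0.08028 = 8.03%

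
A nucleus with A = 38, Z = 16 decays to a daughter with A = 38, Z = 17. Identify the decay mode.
ΔA = 0, ΔZ = +1 ⇒ beta-minus decay (β⁻)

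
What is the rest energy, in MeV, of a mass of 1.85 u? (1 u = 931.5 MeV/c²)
E = mc² = 1723 MeV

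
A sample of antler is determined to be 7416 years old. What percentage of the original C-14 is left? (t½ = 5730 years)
N/N₀ = (1/2)^(t/t½) = 0.4078 = 40.8%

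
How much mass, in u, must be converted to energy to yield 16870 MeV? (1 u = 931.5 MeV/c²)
m = E/c² = 18.11 u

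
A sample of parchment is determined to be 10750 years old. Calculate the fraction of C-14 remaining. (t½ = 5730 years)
N/N₀ = (1/2)^(t/t½) = 0.2724 = 27.2%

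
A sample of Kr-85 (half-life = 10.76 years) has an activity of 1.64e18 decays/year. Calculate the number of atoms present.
N = A/λ = 2.546e19 atoms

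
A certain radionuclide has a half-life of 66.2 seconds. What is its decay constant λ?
λ = ln(2)/t½ = 0.01047 second⁻¹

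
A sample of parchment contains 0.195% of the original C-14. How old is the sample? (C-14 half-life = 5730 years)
Age = t½ × log₂(1/ratio) = 51580 years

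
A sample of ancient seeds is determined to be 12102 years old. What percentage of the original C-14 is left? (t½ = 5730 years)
N/N₀ = (1/2)^(t/t½) = 0.2313 = 23.1%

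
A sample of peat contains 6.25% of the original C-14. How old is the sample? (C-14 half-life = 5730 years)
Age = t½ × log₂(1/ratio) = 22920 years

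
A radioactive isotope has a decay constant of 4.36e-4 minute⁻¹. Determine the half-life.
t½ = ln(2)/λ = 1590 minutes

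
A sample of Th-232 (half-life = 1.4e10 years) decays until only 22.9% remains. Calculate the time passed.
t = t½ × log₂(N₀/N) = 2.977e10 years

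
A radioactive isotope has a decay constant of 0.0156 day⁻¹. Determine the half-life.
t½ = ln(2)/λ = 44.43 days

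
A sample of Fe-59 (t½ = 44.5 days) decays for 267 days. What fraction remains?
N/N₀ = (1/2)^(t/t½) = 0.01562 = 1.56%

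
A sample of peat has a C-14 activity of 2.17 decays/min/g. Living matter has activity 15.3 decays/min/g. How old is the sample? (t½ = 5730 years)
Age = t½ × log₂(A₀/A) = 16150 years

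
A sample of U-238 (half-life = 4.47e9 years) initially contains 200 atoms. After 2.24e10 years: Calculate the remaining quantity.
N = N₀(1/2)^(t/t½) = 6.202 atoms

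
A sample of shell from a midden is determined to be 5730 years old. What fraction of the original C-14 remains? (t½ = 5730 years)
N/N₀ = (1/2)^(t/t½) = 0.5 = 50%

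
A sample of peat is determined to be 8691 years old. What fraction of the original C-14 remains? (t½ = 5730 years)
N/N₀ = (1/2)^(t/t½) = 0.3495 = 34.9%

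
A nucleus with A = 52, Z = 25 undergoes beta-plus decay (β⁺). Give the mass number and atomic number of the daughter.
Daughter: A = 52, Z = 24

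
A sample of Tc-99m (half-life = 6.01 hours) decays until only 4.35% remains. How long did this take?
t = t½ × log₂(N₀/N) = 27.18 hours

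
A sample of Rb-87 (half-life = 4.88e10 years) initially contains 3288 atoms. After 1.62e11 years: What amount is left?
N = N₀(1/2)^(t/t½) = 329.3 atoms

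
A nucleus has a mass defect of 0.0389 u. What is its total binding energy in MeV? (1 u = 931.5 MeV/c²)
B.E. = Δm × 931.5 = 36.24 MeV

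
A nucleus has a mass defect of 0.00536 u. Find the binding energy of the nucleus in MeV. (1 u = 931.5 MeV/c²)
B.E. = Δm × 931.5 = 4.993 MeV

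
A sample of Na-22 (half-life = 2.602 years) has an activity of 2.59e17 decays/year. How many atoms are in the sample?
N = A/λ = 9.723e17 atoms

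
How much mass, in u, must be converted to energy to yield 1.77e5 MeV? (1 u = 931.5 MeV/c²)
m = E/c² = 190 u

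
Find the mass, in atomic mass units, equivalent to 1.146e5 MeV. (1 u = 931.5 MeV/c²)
m = E/c² = 123 u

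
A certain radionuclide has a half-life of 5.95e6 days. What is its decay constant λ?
λ = ln(2)/t½ = 1.165e-7 day⁻¹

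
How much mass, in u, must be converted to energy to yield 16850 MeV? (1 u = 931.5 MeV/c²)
m = E/c² = 18.09 u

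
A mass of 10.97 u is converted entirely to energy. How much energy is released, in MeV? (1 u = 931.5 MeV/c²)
E = mc² = 10220 MeV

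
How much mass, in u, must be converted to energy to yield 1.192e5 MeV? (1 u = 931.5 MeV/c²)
m = E/c² = 128 u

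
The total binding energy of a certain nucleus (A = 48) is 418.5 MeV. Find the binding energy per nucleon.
B.E./A = 418.5/48 = 8.719 MeV/nucleon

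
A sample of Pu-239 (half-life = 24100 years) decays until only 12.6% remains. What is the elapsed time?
t = t½ × log₂(N₀/N) = 72020 years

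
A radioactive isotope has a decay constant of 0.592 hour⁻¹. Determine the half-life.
t½ = ln(2)/λ = 1.171 hours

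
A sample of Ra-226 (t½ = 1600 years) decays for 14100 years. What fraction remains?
N/N₀ = (1/2)^(t/t½) = 0.002224 = 0.222%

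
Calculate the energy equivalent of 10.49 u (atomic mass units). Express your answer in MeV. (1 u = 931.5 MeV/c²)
E = mc² = 9771 MeV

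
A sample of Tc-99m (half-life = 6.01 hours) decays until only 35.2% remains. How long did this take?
t = t½ × log₂(N₀/N) = 9.053 hours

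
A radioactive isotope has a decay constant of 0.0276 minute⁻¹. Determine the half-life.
t½ = ln(2)/λ = 25.11 minutes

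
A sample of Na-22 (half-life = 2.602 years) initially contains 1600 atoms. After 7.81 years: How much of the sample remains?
N = N₀(1/2)^(t/t½) = 199.8 atoms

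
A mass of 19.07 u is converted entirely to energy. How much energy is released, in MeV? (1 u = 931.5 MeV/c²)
E = mc² = 17760 MeV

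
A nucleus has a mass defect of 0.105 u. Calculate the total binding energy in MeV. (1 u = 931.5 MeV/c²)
B.E. = Δm × 931.5 = 97.81 MeV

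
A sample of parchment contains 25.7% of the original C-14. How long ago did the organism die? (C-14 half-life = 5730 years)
Age = t½ × log₂(1/ratio) = 11230 years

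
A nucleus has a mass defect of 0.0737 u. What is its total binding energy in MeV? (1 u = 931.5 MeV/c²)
B.E. = Δm × 931.5 = 68.65 MeV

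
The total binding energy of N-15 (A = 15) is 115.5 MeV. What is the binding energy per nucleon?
B.E./A = 115.5/15 = 7.7 MeV/nucleon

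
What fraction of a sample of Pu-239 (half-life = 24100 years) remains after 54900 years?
N/N₀ = (1/2)^(t/t½) = 0.2062 = 20.6%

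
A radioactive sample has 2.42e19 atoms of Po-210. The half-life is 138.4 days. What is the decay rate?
A = λN = 1.212e17 decays/day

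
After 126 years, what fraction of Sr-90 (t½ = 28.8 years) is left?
N/N₀ = (1/2)^(t/t½) = 0.04819 = 4.82%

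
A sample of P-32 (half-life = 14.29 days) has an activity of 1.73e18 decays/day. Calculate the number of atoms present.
N = A/λ = 3.567e19 atoms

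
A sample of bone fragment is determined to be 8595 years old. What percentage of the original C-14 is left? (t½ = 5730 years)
N/N₀ = (1/2)^(t/t½) = 0.3536 = 35.4%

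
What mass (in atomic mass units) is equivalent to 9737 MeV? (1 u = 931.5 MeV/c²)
m = E/c² = 10.45 u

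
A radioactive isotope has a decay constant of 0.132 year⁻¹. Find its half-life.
t½ = ln(2)/λ = 5.251 years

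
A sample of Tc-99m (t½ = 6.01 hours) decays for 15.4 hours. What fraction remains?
N/N₀ = (1/2)^(t/t½) = 0.1693 = 16.9%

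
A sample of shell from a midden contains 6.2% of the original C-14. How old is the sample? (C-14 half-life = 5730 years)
Age = t½ × log₂(1/ratio) = 22990 years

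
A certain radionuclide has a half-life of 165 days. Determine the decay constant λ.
λ = ln(2)/t½ = 0.004201 day⁻¹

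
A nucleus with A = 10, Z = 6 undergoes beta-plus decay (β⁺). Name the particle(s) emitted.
β⁺: positron (e⁺) + neutrino (νₑ)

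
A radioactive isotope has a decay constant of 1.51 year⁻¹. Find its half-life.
t½ = ln(2)/λ = 0.459 years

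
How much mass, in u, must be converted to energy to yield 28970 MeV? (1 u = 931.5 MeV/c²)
m = E/c² = 31.1 u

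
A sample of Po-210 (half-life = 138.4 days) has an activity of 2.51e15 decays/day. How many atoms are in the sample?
N = A/λ = 5.012e17 atoms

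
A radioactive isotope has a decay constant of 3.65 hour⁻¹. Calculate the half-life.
t½ = ln(2)/λ = 0.1899 hours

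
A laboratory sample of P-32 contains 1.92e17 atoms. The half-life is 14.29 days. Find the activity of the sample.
A = λN = 9.313e15 decays/day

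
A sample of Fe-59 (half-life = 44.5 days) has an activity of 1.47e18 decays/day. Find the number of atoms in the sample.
N = A/λ = 9.437e19 atoms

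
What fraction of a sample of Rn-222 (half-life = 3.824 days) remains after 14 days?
N/N₀ = (1/2)^(t/t½) = 0.07905 = 7.91%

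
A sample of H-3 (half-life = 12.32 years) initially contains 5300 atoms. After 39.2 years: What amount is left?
N = N₀(1/2)^(t/t½) = 584.1 atoms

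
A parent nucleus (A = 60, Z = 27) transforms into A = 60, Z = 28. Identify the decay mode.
ΔA = 0, ΔZ = +1 ⇒ beta-minus decay (β⁻)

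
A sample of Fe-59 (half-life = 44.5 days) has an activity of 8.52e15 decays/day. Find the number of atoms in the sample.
N = A/λ = 5.47e17 atoms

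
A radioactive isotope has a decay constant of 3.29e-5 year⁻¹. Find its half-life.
t½ = ln(2)/λ = 21070 years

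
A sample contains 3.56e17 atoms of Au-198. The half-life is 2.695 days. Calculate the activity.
A = λN = 9.156e16 decays/day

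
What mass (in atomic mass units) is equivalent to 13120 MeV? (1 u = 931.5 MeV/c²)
m = E/c² = 14.08 u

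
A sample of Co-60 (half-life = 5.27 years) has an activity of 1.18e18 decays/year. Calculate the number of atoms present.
N = A/λ = 8.972e18 atoms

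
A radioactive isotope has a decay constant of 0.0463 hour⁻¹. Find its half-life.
t½ = ln(2)/λ = 14.97 hours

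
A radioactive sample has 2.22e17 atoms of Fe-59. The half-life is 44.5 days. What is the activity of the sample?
A = λN = 3.458e15 decays/day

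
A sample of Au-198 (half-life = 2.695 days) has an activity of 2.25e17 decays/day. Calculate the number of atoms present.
N = A/λ = 8.748e17 atoms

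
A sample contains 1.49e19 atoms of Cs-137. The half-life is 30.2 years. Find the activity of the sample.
A = λN = 3.42e17 decays/year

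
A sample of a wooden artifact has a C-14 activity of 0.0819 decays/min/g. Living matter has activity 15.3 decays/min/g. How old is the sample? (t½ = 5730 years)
Age = t½ × log₂(A₀/A) = 43240 years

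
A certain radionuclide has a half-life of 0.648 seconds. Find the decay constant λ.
λ = ln(2)/t½ = 1.07 second⁻¹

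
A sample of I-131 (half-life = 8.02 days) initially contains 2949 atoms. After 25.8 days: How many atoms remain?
N = N₀(1/2)^(t/t½) = 317.2 atoms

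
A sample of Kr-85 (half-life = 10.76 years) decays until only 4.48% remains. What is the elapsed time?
t = t½ × log₂(N₀/N) = 48.21 years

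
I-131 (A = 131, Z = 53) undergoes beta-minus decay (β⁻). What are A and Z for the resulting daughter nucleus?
Daughter: A = 131, Z = 54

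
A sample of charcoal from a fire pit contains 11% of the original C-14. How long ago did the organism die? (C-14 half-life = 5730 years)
Age = t½ × log₂(1/ratio) = 18250 years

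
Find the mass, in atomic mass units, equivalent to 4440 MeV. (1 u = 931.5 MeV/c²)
m = E/c² = 4.767 u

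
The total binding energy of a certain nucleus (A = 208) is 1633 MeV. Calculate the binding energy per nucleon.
B.E./A = 1633/208 = 7.851 MeV/nucleon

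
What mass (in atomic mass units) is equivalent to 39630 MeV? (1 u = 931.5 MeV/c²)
m = E/c² = 42.54 u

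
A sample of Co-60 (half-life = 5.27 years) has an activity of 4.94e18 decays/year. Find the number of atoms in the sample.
N = A/λ = 3.756e19 atoms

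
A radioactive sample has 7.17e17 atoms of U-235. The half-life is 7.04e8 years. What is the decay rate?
A = λN = 7.059e8 decays/year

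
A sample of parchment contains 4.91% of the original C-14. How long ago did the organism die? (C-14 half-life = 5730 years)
Age = t½ × log₂(1/ratio) = 24910 years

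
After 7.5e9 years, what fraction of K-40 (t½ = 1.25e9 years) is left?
N/N₀ = (1/2)^(t/t½) = 0.01562 = 1.56%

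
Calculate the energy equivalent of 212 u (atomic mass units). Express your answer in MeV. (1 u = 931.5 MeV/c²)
E = mc² = 1.975e5 MeV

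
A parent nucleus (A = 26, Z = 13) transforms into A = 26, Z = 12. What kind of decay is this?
ΔA = 0, ΔZ = -1 ⇒ beta-plus decay (β⁺) or electron capture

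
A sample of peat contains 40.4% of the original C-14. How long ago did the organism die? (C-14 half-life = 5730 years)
Age = t½ × log₂(1/ratio) = 7492 years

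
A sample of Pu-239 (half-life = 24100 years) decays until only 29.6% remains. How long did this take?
t = t½ × log₂(N₀/N) = 42330 years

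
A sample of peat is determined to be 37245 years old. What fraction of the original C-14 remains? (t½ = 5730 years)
N/N₀ = (1/2)^(t/t½) = 0.01105 = 1.1%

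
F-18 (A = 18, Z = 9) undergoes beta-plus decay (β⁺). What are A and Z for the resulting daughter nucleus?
Daughter: A = 18, Z = 8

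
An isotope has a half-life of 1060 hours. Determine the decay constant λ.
λ = ln(2)/t½ = 6.539e-4 hour⁻¹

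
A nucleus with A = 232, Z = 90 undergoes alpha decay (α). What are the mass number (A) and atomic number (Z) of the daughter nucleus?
Daughter: A = 228, Z = 88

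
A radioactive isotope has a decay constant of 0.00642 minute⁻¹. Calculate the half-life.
t½ = ln(2)/λ = 108 minutes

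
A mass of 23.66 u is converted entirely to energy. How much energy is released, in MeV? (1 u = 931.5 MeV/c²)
E = mc² = 22040 MeV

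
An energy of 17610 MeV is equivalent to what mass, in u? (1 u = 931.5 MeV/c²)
m = E/c² = 18.9 u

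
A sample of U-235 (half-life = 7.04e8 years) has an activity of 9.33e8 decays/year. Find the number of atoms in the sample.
N = A/λ = 9.476e17 atoms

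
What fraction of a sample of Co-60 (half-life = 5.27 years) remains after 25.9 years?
N/N₀ = (1/2)^(t/t½) = 0.03316 = 3.32%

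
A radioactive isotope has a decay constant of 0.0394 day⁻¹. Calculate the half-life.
t½ = ln(2)/λ = 17.59 days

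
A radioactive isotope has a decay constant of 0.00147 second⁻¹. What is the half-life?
t½ = ln(2)/λ = 471.5 seconds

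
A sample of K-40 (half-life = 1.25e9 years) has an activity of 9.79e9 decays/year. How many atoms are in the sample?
N = A/λ = 1.765e19 atoms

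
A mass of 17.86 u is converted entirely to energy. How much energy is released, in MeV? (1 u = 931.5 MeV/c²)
E = mc² = 16640 MeV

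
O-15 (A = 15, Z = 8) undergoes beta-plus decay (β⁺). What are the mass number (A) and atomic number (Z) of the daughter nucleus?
Daughter: A = 15, Z = 7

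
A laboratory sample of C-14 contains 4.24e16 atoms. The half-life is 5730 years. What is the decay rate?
A = λN = 5.129e12 decays/year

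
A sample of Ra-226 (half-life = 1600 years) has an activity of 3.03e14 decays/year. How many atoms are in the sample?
N = A/λ = 6.994e17 atoms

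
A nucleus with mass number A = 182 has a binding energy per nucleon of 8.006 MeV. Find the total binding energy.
B.E. = 8.006 × 182 = 1457 MeV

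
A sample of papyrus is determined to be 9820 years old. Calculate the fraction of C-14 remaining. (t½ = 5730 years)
N/N₀ = (1/2)^(t/t½) = 0.3049 = 30.5%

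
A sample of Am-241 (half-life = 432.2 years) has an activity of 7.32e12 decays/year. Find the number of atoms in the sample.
N = A/λ = 4.564e15 atoms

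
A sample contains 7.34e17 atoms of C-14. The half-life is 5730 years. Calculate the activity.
A = λN = 8.879e13 decays/year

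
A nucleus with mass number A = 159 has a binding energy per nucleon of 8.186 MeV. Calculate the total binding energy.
B.E. = 8.186 × 159 = 1302 MeV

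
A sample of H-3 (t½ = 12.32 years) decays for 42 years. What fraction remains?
N/N₀ = (1/2)^(t/t½) = 0.09414 = 9.41%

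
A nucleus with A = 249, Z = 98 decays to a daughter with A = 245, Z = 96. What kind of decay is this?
ΔA = -4, ΔZ = -2 ⇒ alpha decay (α)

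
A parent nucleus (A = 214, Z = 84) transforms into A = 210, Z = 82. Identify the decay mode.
ΔA = -4, ΔZ = -2 ⇒ alpha decay (α)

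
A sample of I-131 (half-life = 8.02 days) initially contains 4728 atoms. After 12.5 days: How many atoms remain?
N = N₀(1/2)^(t/t½) = 1605 atoms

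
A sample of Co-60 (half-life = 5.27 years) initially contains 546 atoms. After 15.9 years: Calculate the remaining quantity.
N = N₀(1/2)^(t/t½) = 67.45 atoms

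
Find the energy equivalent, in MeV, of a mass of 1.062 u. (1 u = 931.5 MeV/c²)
E = mc² = 989.3 MeV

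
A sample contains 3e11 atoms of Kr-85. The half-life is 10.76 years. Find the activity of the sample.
A = λN = 1.933e10 decays/year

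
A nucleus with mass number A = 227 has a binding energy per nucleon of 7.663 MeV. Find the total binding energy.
B.E. = 7.663 × 227 = 1740 MeV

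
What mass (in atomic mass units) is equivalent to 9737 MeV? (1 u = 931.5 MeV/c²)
m = E/c² = 10.45 u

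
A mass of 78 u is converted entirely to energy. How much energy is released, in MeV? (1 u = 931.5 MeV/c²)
E = mc² = 72660 MeV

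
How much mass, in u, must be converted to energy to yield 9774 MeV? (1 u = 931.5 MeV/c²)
m = E/c² = 10.49 u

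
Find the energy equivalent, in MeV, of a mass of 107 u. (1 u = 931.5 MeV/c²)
E = mc² = 99670 MeV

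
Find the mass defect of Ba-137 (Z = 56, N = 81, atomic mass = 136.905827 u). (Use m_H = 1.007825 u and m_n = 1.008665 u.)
Δm = Z·m_H + N·m_n − M = 1.234 u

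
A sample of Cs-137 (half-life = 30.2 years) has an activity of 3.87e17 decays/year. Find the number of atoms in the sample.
N = A/λ = 1.686e19 atoms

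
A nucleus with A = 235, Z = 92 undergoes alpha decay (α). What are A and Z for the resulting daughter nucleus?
Daughter: A = 231, Z = 90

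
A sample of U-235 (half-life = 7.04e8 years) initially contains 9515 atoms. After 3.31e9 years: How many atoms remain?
N = N₀(1/2)^(t/t½) = 365.6 atoms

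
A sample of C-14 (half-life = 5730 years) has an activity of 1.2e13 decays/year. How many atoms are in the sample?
N = A/λ = 9.92e16 atoms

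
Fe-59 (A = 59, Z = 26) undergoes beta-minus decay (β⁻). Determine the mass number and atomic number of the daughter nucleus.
Daughter: A = 59, Z = 27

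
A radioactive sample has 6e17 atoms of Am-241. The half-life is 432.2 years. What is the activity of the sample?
A = λN = 9.623e14 decays/year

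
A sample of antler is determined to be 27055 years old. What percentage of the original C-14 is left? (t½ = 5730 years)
N/N₀ = (1/2)^(t/t½) = 0.0379 = 3.79%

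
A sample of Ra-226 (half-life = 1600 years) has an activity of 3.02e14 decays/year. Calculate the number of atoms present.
N = A/λ = 6.971e17 atoms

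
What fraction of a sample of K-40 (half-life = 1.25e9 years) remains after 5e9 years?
N/N₀ = (1/2)^(t/t½) = 0.0625 = 6.25%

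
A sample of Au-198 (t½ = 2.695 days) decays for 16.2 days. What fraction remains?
N/N₀ = (1/2)^(t/t½) = 0.0155 = 1.55%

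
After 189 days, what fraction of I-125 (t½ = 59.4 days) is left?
N/N₀ = (1/2)^(t/t½) = 0.1102 = 11%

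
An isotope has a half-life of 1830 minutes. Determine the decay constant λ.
λ = ln(2)/t½ = 3.788e-4 minute⁻¹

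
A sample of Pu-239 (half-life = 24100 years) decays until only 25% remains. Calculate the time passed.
t = t½ × log₂(N₀/N) = 48200 years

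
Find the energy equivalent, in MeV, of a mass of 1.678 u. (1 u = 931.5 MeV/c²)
E = mc² = 1563 MeV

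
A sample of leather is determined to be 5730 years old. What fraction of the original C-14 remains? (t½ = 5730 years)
N/N₀ = (1/2)^(t/t½) = 0.5 = 50%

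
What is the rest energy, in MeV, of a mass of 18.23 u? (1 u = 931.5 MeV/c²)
E = mc² = 16980 MeV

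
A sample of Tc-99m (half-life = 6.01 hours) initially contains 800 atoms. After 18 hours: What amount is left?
N = N₀(1/2)^(t/t½) = 100.3 atoms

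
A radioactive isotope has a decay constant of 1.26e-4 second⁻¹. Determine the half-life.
t½ = ln(2)/λ = 5501 seconds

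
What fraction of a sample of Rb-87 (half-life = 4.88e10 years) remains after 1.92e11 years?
N/N₀ = (1/2)^(t/t½) = 0.06541 = 6.54%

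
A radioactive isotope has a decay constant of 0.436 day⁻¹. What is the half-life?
t½ = ln(2)/λ = 1.59 days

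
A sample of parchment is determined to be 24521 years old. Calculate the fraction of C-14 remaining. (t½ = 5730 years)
N/N₀ = (1/2)^(t/t½) = 0.0515 = 5.15%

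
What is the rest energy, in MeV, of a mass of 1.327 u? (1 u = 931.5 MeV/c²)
E = mc² = 1236 MeV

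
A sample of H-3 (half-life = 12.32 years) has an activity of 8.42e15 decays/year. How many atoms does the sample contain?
N = A/λ = 1.497e17 atoms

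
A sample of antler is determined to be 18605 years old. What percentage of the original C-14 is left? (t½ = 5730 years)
N/N₀ = (1/2)^(t/t½) = 0.1053 = 10.5%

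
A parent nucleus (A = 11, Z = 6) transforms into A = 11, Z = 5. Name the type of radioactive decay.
ΔA = 0, ΔZ = -1 ⇒ beta-plus decay (β⁺) or electron capture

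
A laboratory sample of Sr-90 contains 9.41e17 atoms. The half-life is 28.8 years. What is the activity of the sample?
A = λN = 2.265e16 decays/year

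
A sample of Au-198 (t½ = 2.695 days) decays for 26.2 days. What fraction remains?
N/N₀ = (1/2)^(t/t½) = 0.001184 = 0.118%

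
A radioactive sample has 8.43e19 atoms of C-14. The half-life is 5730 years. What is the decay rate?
A = λN = 1.02e16 decays/year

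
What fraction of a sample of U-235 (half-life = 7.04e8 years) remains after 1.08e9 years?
N/N₀ = (1/2)^(t/t½) = 0.3453 = 34.5%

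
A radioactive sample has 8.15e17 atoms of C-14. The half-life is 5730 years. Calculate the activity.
A = λN = 9.859e13 decays/year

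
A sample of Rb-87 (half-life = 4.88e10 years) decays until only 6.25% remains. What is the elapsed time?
t = t½ × log₂(N₀/N) = 1.952e11 years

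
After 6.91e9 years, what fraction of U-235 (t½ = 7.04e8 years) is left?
N/N₀ = (1/2)^(t/t½) = 0.00111 = 0.111%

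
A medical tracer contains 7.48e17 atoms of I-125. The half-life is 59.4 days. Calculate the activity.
A = λN = 8.729e15 decays/day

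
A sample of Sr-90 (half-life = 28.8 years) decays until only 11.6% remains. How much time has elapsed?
t = t½ × log₂(N₀/N) = 89.5 years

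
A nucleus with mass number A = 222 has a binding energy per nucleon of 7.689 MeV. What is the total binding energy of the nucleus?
B.E. = 7.689 × 222 = 1707 MeV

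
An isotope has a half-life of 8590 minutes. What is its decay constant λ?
λ = ln(2)/t½ = 8.069e-5 minute⁻¹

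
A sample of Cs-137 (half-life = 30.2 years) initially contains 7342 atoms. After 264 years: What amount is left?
N = N₀(1/2)^(t/t½) = 17.15 atoms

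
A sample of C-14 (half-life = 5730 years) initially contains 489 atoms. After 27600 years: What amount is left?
N = N₀(1/2)^(t/t½) = 17.35 atoms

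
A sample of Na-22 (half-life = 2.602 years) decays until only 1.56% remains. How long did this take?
t = t½ × log₂(N₀/N) = 15.62 years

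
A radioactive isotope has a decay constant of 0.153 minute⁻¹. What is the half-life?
t½ = ln(2)/λ = 4.53 minutes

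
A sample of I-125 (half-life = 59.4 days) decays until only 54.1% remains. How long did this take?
t = t½ × log₂(N₀/N) = 52.65 days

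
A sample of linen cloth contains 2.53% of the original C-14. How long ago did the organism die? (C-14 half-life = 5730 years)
Age = t½ × log₂(1/ratio) = 30400 years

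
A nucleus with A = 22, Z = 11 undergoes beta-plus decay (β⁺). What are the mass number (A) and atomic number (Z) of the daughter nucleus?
Daughter: A = 22, Z = 10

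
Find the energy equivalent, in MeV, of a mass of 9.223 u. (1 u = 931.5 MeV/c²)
E = mc² = 8591 MeV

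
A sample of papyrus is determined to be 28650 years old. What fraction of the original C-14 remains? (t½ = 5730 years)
N/N₀ = (1/2)^(t/t½) = 0.03125 = 3.12%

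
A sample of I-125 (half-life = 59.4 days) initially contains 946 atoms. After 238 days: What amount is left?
N = N₀(1/2)^(t/t½) = 58.85 atoms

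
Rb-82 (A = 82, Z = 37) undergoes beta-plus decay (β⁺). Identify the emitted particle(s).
β⁺: positron (e⁺) + neutrino (νₑ)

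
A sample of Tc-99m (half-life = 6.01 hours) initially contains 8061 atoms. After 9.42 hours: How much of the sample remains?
N = N₀(1/2)^(t/t½) = 2720 atoms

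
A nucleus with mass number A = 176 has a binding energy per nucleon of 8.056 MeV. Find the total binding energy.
B.E. = 8.056 × 176 = 1418 MeV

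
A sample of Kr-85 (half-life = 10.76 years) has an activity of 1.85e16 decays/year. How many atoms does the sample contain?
N = A/λ = 2.872e17 atoms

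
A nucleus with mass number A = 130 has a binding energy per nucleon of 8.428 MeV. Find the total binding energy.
B.E. = 8.428 × 130 = 1096 MeV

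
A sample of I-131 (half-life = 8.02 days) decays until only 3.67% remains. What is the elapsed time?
t = t½ × log₂(N₀/N) = 38.24 days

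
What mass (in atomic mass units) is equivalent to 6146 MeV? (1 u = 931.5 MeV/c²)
m = E/c² = 6.598 u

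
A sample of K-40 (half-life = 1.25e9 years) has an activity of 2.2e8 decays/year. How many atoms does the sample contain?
N = A/λ = 3.967e17 atoms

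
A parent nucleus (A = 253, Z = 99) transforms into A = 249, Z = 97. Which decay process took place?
ΔA = -4, ΔZ = -2 ⇒ alpha decay (α)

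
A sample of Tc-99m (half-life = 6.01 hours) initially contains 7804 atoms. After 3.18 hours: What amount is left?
N = N₀(1/2)^(t/t½) = 5408 atoms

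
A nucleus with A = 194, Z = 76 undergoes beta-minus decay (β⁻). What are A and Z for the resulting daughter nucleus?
Daughter: A = 194, Z = 77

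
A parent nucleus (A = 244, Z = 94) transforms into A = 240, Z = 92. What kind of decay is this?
ΔA = -4, ΔZ = -2 ⇒ alpha decay (α)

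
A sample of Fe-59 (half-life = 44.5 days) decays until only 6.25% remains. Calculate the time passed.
t = t½ × log₂(N₀/N) = 178 days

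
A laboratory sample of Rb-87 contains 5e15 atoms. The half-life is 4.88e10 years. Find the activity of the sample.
A = λN = 71020 decays/year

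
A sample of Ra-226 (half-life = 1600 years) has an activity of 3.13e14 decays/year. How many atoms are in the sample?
N = A/λ = 7.225e17 atoms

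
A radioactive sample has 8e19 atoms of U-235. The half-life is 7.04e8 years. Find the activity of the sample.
A = λN = 7.877e10 decays/year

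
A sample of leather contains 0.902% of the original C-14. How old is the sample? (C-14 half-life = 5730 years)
Age = t½ × log₂(1/ratio) = 38920 years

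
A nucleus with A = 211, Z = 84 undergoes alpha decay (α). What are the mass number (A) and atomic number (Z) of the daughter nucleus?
Daughter: A = 207, Z = 82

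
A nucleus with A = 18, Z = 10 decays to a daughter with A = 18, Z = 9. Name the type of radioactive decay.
ΔA = 0, ΔZ = -1 ⇒ beta-plus decay (β⁺) or electron capture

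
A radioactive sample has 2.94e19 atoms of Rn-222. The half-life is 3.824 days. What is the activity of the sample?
A = λN = 5.329e18 decays/day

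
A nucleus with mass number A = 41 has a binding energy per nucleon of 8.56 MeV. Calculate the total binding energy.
B.E. = 8.56 × 41 = 351 MeV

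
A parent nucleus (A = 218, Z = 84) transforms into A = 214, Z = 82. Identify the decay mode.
ΔA = -4, ΔZ = -2 ⇒ alpha decay (α)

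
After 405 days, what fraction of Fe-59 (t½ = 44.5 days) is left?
N/N₀ = (1/2)^(t/t½) = 0.001821 = 0.182%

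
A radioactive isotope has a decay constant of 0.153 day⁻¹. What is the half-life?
t½ = ln(2)/λ = 4.53 days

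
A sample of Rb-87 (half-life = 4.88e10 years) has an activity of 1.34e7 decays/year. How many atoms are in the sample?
N = A/λ = 9.434e17 atoms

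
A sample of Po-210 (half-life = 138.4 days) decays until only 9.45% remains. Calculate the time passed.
t = t½ × log₂(N₀/N) = 471.1 days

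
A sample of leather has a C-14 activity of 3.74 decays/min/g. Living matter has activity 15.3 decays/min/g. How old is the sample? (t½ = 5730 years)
Age = t½ × log₂(A₀/A) = 11650 years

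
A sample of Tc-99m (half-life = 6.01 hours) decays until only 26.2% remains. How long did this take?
t = t½ × log₂(N₀/N) = 11.61 hours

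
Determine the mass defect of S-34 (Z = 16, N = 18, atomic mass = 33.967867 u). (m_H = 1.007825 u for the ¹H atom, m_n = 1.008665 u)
Δm = Z·m_H + N·m_n − M = 0.3133 u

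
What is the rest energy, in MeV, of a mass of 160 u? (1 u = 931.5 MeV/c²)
E = mc² = 1.49e5 MeV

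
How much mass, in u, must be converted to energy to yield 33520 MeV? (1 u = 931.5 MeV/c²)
m = E/c² = 35.98 u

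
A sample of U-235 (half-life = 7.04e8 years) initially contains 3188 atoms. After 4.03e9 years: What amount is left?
N = N₀(1/2)^(t/t½) = 60.3 atoms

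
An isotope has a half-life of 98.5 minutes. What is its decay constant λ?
λ = ln(2)/t½ = 0.007037 minute⁻¹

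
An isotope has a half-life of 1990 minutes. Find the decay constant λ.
λ = ln(2)/t½ = 3.483e-4 minute⁻¹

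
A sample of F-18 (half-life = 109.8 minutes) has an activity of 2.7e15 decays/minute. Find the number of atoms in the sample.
N = A/λ = 4.277e17 atoms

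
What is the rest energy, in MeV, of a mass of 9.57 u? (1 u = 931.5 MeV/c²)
E = mc² = 8914 MeV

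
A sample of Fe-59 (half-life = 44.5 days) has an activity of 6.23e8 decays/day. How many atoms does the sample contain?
N = A/λ = 4e10 atoms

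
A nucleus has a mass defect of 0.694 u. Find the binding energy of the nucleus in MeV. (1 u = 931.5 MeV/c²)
B.E. = Δm × 931.5 = 646.5 MeV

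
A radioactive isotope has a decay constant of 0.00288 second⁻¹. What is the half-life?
t½ = ln(2)/λ = 240.7 seconds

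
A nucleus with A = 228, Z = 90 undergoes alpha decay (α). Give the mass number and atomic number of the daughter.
Daughter: A = 224, Z = 88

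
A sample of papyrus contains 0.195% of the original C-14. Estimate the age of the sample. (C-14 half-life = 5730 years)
Age = t½ × log₂(1/ratio) = 51580 years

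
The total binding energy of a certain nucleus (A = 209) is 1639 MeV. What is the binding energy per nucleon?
B.E./A = 1639/209 = 7.842 MeV/nucleon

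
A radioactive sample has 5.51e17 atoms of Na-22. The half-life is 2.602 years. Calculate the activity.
A = λN = 1.468e17 decays/year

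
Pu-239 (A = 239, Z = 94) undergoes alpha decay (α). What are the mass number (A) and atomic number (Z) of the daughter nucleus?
Daughter: A = 235, Z = 92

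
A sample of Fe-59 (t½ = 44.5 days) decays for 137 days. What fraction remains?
N/N₀ = (1/2)^(t/t½) = 0.1184 = 11.8%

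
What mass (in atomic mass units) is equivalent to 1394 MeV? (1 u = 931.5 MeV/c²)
m = E/c² = 1.497 u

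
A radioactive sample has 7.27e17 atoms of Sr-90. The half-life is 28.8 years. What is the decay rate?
A = λN = 1.75e16 decays/year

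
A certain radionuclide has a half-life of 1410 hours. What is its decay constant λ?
λ = ln(2)/t½ = 4.916e-4 hour⁻¹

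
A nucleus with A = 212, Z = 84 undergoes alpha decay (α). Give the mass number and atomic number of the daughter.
Daughter: A = 208, Z = 82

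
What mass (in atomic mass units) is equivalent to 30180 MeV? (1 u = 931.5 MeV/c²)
m = E/c² = 32.4 u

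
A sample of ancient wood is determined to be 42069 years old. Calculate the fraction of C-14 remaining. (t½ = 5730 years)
N/N₀ = (1/2)^(t/t½) = 0.006164 = 0.616%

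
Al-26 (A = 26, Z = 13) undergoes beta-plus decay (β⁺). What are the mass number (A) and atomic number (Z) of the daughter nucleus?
Daughter: A = 26, Z = 12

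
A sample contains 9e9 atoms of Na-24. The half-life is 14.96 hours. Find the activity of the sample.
A = λN = 4.17e8 decays/hour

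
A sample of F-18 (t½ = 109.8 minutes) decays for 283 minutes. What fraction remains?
N/N₀ = (1/2)^(t/t½) = 0.1675 = 16.8%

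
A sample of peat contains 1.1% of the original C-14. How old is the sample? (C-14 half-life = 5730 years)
Age = t½ × log₂(1/ratio) = 37280 years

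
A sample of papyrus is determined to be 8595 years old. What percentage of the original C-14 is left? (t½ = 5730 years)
N/N₀ = (1/2)^(t/t½) = 0.3536 = 35.4%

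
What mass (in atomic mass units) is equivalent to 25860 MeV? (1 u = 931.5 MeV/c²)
m = E/c² = 27.76 u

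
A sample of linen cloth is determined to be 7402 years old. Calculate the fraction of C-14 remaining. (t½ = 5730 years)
N/N₀ = (1/2)^(t/t½) = 0.4084 = 40.8%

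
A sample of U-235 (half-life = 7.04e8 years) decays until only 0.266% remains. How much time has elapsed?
t = t½ × log₂(N₀/N) = 6.022e9 years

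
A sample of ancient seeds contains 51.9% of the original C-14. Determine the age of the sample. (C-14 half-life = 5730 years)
Age = t½ × log₂(1/ratio) = 5422 years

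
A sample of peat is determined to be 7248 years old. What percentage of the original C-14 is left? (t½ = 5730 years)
N/N₀ = (1/2)^(t/t½) = 0.4161 = 41.6%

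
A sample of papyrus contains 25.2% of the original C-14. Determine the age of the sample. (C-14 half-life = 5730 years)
Age = t½ × log₂(1/ratio) = 11390 years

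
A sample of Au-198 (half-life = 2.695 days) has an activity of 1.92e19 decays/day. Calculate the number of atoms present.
N = A/λ = 7.465e19 atoms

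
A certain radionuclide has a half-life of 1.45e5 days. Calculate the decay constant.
λ = ln(2)/t½ = 4.78e-6 day⁻¹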